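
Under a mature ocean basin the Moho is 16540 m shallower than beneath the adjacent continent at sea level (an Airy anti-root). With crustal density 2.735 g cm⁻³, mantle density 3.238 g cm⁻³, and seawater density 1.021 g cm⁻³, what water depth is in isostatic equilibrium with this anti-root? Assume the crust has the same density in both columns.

Replacing a thickness d of crust by seawater at the top must be balanced by replacing crust with mantle at the base: d (ρ_c − ρ_w) = a (ρ_m − ρ_c).
d = a (ρ_m − ρ_c)/(ρ_c − ρ_w) = 16540 m × 0.503/1.714 = 4850 m.

4850 m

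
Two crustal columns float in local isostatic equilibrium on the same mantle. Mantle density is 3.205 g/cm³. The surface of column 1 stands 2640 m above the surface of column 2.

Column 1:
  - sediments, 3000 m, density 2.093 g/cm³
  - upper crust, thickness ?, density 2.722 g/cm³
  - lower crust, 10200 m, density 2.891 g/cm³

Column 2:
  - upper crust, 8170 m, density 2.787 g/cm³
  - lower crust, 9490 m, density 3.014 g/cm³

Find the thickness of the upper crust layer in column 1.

Take the compensation level at the base of the deeper column (depth z_c below the surface of column 1) and equate Σ ρ_i t_i down to z_c; mantle fills any gap and the z_c terms cancel.
Column 1: 3000×2.093 + x×2.722 + 10200×2.891 + (z_c − 13200 − x)×3.205
Column 2: 2640×0 + 8170×2.787 + 9490×3.014 + (z_c − 2640 − 17660)×3.205
The z_c×3.205 term appears on both sides and cancels. Collect the known terms of each column as K = Σ(ρt)_known − 3.205 × (depth of known layers): K_1 = 35767.2 − 3.205×13200 = −6538.8; K_2 = 51372.65 − 3.205×(2640 + 17660) = −13688.85.
Balance: K_1 − x×(3.205 − 2.722) = K_2, so x = (K_1 − K_2)/(3.205 − 2.722) = 7150.05/0.483 = 14800 m.

14800 m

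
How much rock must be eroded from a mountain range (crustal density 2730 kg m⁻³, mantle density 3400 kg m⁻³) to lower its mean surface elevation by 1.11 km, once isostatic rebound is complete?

Net drop Δ = e − u = e − e ρ_c/ρ_m = e (ρ_m − ρ_c)/ρ_m.
e = Δ ρ_m/(ρ_m − ρ_c) = 1.11 km × 3400/670 = 5.63 km.

5.63 km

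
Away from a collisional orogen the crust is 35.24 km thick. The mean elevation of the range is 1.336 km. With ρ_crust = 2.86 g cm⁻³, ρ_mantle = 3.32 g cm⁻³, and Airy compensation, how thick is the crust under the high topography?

Root depth r = h ρ_c / (ρ_m − ρ_c) = 1.336 km × 2.86 / 0.46 = 8.306 km.
Total thickness = T + h + r = 35.24 km + 1.336 km + 8.306 km = 44.9 km.

44.9 km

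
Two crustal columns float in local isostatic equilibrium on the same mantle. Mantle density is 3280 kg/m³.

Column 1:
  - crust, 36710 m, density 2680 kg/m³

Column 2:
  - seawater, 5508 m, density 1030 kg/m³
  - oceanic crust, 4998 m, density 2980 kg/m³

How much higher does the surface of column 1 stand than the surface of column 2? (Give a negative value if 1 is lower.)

2480 m

For any compensation level in the mantle, the mantle terms cancel and isostasy reduces to e = (Σt_1 − Σt_2) − (Σ(ρt)_1 − Σ(ρt)_2) / ρ_m.
Σt_1 = 36710 m; Σt_2 = 10506 m; Σ(ρt)_1 = 98382800; Σ(ρt)_2 = 20567280 (in m·kg/m³).
e = (36710 − 10506) − (98382800 − 20567280) / 3280 = 2480 m.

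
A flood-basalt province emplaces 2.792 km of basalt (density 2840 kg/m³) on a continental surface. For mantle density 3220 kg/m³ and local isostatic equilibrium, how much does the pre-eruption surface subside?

Subaerial loading: s = t ρ_load / ρ_m.
s = 2.792 km × 2840/3220 = 2.46 km.

2.46 km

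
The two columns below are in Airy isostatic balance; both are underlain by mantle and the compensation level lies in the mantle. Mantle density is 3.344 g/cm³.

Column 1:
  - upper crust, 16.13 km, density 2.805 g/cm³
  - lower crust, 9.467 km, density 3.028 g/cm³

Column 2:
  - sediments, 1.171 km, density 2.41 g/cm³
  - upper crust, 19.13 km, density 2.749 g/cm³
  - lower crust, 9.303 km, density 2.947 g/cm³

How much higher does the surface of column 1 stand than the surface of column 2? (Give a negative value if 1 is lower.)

−1.34 km

For any compensation level in the mantle, the mantle terms cancel and isostasy reduces to e = (Σt_1 − Σt_2) − (Σ(ρt)_1 − Σ(ρt)_2) / ρ_m.
Σt_1 = 25.597 km; Σt_2 = 29.604 km; Σ(ρt)_1 = 73.910726; Σ(ρt)_2 = 82.826421 (in km·g/cm³).
e = (25.597 − 29.604) − (73.910726 − 82.826421) / 3.344 = −1.34 km.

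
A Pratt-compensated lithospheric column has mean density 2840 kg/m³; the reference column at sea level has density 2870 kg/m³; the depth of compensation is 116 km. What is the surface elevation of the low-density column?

ρ_ref D = ρ (D + h) → h = D (ρ_ref − ρ)/ρ.
h = 116 km × (2870 − 2840)/2840 = 1.23 km.

1.23 km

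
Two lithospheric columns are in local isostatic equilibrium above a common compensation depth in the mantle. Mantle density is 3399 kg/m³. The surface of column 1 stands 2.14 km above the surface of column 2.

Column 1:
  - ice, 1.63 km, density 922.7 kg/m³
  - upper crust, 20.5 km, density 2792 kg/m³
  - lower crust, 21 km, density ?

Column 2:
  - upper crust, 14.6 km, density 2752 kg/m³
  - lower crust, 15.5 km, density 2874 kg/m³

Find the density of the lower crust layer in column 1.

Take the compensation level at the base of the deeper column (depth z_c below the surface of column 1) and equate Σ ρ_i t_i down to z_c; mantle fills any gap and the z_c terms cancel.
Column 1: 1.63×922.7 + 20.5×2792 + 21×ρ + (z_c − 43.13)×3399
Column 2: 2.14×0 + 14.6×2752 + 15.5×2874 + (z_c − 2.14 − 30.1)×3399
The z_c×3399 term appears on both sides and cancels. Collect the known terms of each column as K = Σ(ρt)_known − 3399 × (depth of known layers): K_1 = 58740.001 − 3399×43.13 = −87858.869; K_2 = 84726.2 − 3399×(2.14 + 30.1) = −24857.56.
Balance: K_1 + 21×ρ = K_2, so ρ = (K_2 − K_1)/21 = 63001.3/21 = 3000 kg/m³.

3000 kg/m³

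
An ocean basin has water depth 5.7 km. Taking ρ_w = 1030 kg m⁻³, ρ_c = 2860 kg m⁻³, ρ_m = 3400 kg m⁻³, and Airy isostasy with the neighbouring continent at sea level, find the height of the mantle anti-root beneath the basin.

19.3 km

Equating mass per unit area of the two columns: replacing crust with seawater at the top is compensated by replacing crust with mantle at the base: d (ρ_c − ρ_w) = a (ρ_m − ρ_c).
a = d (ρ_c − ρ_w)/(ρ_m − ρ_c) = 5.7 km × 1830/540 = 19.3 km.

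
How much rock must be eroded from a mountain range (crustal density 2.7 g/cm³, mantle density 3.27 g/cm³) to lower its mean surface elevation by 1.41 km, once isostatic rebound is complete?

8.09 km

Net drop Δ = e − u = e − e ρ_c/ρ_m = e (ρ_m − ρ_c)/ρ_m.
e = Δ ρ_m/(ρ_m − ρ_c) = 1.41 km × 3.27/0.57 = 8.09 km.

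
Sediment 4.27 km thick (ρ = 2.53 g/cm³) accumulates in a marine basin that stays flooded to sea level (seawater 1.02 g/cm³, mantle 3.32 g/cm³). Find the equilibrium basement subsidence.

2.8 km

Submarine loading: the sediment displaces seawater, and the subsidence is in turn flooded, so s (ρ_m − ρ_w) = t (ρ_sed − ρ_w).
s = 4.27 km × (2.53 − 1.02) / (3.32 − 1.02) = 2.8 km.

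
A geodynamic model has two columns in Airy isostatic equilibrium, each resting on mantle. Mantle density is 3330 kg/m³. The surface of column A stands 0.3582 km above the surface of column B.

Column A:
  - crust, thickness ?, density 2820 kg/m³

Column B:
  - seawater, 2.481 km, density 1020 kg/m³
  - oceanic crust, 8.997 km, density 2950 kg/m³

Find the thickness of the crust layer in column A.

Take the compensation level at the base of the deeper column (depth z_c below the surface of column A) and equate Σ ρ_i t_i down to z_c; mantle fills any gap and the z_c terms cancel.
Column A: x×2820 + (z_c − 0 − x)×3330
Column B: 0.3582×0 + 2.481×1020 + 8.997×2950 + (z_c − 0.3582 − 11.478)×3330
The z_c×3330 term appears on both sides and cancels. Collect the known terms of each column as K = Σ(ρt)_known − 3330 × (depth of known layers): K_A = 0 − 3330×0 = 0; K_B = 29071.77 − 3330×(0.3582 + 11.478) = −10342.776.
Balance: K_A − x×(3330 − 2820) = K_B, so x = (K_A − K_B)/(3330 − 2820) = 10342.8/510 = 20.3 km.

20.3 km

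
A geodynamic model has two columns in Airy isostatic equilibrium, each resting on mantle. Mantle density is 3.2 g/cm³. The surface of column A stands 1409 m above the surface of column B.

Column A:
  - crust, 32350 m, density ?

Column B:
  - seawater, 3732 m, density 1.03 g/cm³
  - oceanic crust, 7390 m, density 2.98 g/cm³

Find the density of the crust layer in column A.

2.76 g/cm³

Take the compensation level at the base of the deeper column (depth z_c below the surface of column A) and equate Σ ρ_i t_i down to z_c; mantle fills any gap and the z_c terms cancel.
Column A: 32350×ρ + (z_c − 32350)×3.2
Column B: 1409×0 + 3732×1.03 + 7390×2.98 + (z_c − 1409 − 11122)×3.2
The z_c×3.2 term appears on both sides and cancels. Collect the known terms of each column as K = Σ(ρt)_known − 3.2 × (depth of known layers): K_A = 0 − 3.2×32350 = −103520; K_B = 25866.16 − 3.2×(1409 + 11122) = −14233.04.
Balance: K_A + 32350×ρ = K_B, so ρ = (K_B − K_A)/32350 = 89287/32350 = 2.76 g/cm³.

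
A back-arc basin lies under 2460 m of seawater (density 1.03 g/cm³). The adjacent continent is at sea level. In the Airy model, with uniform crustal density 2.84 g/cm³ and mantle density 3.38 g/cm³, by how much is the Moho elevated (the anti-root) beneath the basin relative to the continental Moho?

8250 m

By Archimedes' principle applied to the lithosphere: replacing crust with seawater at the top is compensated by replacing crust with mantle at the base: d (ρ_c − ρ_w) = a (ρ_m − ρ_c).
a = d (ρ_c − ρ_w)/(ρ_m − ρ_c) = 2460 m × 1.81/0.54 = 8250 m.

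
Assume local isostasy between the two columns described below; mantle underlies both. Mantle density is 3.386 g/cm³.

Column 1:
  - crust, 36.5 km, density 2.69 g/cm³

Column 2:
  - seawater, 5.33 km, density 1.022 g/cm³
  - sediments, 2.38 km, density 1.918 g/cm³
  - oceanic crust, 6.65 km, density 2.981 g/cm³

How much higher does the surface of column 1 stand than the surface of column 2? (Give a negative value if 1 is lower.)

For any compensation level in the mantle, the mantle terms cancel and isostasy reduces to e = (Σt_1 − Σt_2) − (Σ(ρt)_1 − Σ(ρt)_2) / ρ_m.
Σt_1 = 36.5 km; Σt_2 = 14.36 km; Σ(ρt)_1 = 98.185; Σ(ρt)_2 = 29.83575 (in km·g/cm³).
e = (36.5 − 14.36) − (98.185 − 29.83575) / 3.386 = 1.95 km.

1.95 km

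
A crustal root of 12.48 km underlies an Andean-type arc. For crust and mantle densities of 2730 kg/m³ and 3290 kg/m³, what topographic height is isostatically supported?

For local isostatic compensation: ρ_c h = (ρ_m − ρ_c) r.
h = r (ρ_m − ρ_c) / ρ_c = 12.48 km × (3290 − 2730) / 2730 = 2.56 km.

2.56 km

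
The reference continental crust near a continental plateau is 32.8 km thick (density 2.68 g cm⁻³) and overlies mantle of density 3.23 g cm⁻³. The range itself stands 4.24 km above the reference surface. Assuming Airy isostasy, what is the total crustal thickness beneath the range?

Root depth r = h ρ_c / (ρ_m − ρ_c) = 4.24 km × 2.68 / 0.55 = 20.66 km.
Total thickness = T + h + r = 32.8 km + 4.24 km + 20.66 km = 57.7 km.

57.7 km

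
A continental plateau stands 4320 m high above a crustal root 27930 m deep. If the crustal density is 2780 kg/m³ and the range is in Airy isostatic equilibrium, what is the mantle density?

3210 kg/m³

Airy balance: ρ_c h = (ρ_m − ρ_c) r → ρ_m = ρ_c (1 + h/r).
ρ_m = 2780 × (1 + 4320 m/27930 m) = 3210 kg/m³.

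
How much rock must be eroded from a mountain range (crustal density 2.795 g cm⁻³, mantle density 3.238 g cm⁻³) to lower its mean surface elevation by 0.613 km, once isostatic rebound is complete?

Net drop Δ = e − u = e − e ρ_c/ρ_m = e (ρ_m − ρ_c)/ρ_m.
e = Δ ρ_m/(ρ_m − ρ_c) = 0.613 km × 3.238/0.443 = 4.48 km.

4.48 km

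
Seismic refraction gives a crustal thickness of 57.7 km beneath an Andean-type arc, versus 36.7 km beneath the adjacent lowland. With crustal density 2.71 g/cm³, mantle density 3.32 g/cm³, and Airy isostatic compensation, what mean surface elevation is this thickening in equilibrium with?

3.86 km

Excess crust Δ = 57.7 km − 36.7 km = 21 km, split between elevation h and root r with h + r = Δ.
Airy balance ρ_c h = (ρ_m − ρ_c) r gives r = h ρ_c/(ρ_m − ρ_c), so h (1 + ρ_c/(ρ_m − ρ_c)) = Δ, i.e. h = Δ (ρ_m − ρ_c)/ρ_m.
h = 21 km × 0.61/3.32 = 3.86 km.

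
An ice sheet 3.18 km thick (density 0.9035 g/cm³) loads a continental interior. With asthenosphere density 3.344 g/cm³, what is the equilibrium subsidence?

0.859 km

In Airy isostatic equilibrium: the ice load ρ_ice t is balanced by mantle displaced below, ρ_m s.
s = t ρ_ice / ρ_m = 3.18 km × 0.9035/3.344 = 0.859 km.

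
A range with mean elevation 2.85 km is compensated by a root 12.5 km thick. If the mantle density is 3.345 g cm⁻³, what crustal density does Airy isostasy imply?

ρ_c h = (ρ_m − ρ_c) r → ρ_c (h + r) = ρ_m r → ρ_c = ρ_m r / (h + r).
ρ_c = 3.345 × 12.5 km / (2.85 km + 12.5 km) = 2.72 g cm⁻³.

2.72 g cm⁻³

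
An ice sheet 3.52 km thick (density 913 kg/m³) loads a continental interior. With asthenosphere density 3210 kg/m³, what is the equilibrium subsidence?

1 km

Balancing pressure at the compensation depth: the ice load ρ_ice t is balanced by mantle displaced below, ρ_m s.
s = t ρ_ice / ρ_m = 3.52 km × 913/3210 = 1 km.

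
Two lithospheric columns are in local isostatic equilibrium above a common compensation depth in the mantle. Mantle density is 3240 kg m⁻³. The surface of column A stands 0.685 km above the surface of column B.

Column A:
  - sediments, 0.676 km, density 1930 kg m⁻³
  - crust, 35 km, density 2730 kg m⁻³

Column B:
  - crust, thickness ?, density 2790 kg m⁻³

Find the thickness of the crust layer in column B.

36.7 km

Take the compensation level at the base of the deeper column (depth z_c below the surface of column A) and equate Σ ρ_i t_i down to z_c; mantle fills any gap and the z_c terms cancel.
Column A: 0.676×1930 + 35×2730 + (z_c − 35.676)×3240
Column B: 0.685×0 + x×2790 + (z_c − 0.685 − 0 − x)×3240
The z_c×3240 term appears on both sides and cancels. Collect the known terms of each column as K = Σ(ρt)_known − 3240 × (depth of known layers): K_A = 96854.68 − 3240×35.676 = −18735.56; K_B = 0 − 3240×(0.685 + 0) = −2219.4.
Balance: K_A = K_B − x×(3240 − 2790), so x = (K_B − K_A)/(3240 − 2790) = 16516.2/450 = 36.7 km.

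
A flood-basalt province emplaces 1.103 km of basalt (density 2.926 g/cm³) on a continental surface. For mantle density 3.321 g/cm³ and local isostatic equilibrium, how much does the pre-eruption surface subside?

0.972 km

Subaerial loading: s = t ρ_load / ρ_m.
s = 1.103 km × 2.926/3.321 = 0.972 km.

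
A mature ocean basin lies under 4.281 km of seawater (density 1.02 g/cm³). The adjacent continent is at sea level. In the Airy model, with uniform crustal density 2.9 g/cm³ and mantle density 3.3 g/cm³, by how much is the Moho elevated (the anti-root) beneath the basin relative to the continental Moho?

20.1 km

For local isostatic compensation: replacing crust with seawater at the top is compensated by replacing crust with mantle at the base: d (ρ_c − ρ_w) = a (ρ_m − ρ_c).
a = d (ρ_c − ρ_w)/(ρ_m − ρ_c) = 4.281 km × 1.88/0.4 = 20.1 km.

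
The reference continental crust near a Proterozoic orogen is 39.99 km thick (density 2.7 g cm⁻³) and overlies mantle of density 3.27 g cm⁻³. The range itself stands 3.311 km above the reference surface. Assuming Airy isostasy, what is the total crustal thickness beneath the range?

Root depth r = h ρ_c / (ρ_m − ρ_c) = 3.311 km × 2.7 / 0.57 = 15.68 km.
Total thickness = T + h + r = 39.99 km + 3.311 km + 15.68 km = 59 km.

59 km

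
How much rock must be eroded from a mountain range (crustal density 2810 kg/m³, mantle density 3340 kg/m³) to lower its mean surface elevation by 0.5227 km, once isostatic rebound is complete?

Net drop Δ = e − u = e − e ρ_c/ρ_m = e (ρ_m − ρ_c)/ρ_m.
e = Δ ρ_m/(ρ_m − ρ_c) = 0.5227 km × 3340/530 = 3.29 km.

3.29 km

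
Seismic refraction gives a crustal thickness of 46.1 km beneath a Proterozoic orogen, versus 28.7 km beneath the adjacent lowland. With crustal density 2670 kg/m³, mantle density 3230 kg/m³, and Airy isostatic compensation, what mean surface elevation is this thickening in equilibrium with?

Excess crust Δ = 46.1 km − 28.7 km = 17.4 km, split between elevation h and root r with h + r = Δ.
Airy balance ρ_c h = (ρ_m − ρ_c) r gives r = h ρ_c/(ρ_m − ρ_c), so h (1 + ρ_c/(ρ_m − ρ_c)) = Δ, i.e. h = Δ (ρ_m − ρ_c)/ρ_m.
h = 17.4 km × 560/3230 = 3.02 km.

3.02 km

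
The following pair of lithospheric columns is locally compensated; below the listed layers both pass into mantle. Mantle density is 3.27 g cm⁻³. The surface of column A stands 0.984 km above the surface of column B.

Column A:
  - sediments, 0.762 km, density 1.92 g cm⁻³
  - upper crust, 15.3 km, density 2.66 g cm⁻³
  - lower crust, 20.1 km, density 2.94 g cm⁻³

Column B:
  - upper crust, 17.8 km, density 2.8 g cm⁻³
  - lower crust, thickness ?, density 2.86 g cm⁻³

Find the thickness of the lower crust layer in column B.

Take the compensation level at the base of the deeper column (depth z_c below the surface of column A) and equate Σ ρ_i t_i down to z_c; mantle fills any gap and the z_c terms cancel.
Column A: 0.762×1.92 + 15.3×2.66 + 20.1×2.94 + (z_c − 36.162)×3.27
Column B: 0.984×0 + 17.8×2.8 + x×2.86 + (z_c − 0.984 − 17.8 − x)×3.27
The z_c×3.27 term appears on both sides and cancels. Collect the known terms of each column as K = Σ(ρt)_known − 3.27 × (depth of known layers): K_A = 101.25504 − 3.27×36.162 = −16.9947; K_B = 49.84 − 3.27×(0.984 + 17.8) = −11.58368.
Balance: K_A = K_B − x×(3.27 − 2.86), so x = (K_B − K_A)/(3.27 − 2.86) = 5.41102/0.41 = 13.2 km.

13.2 km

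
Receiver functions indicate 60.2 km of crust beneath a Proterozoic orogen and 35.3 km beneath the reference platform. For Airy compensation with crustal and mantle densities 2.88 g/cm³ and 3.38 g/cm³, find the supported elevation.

3.68 km

Excess crust Δ = 60.2 km − 35.3 km = 24.9 km, split between elevation h and root r with h + r = Δ.
Airy balance ρ_c h = (ρ_m − ρ_c) r gives r = h ρ_c/(ρ_m − ρ_c), so h (1 + ρ_c/(ρ_m − ρ_c)) = Δ, i.e. h = Δ (ρ_m − ρ_c)/ρ_m.
h = 24.9 km × 0.5/3.38 = 3.68 km.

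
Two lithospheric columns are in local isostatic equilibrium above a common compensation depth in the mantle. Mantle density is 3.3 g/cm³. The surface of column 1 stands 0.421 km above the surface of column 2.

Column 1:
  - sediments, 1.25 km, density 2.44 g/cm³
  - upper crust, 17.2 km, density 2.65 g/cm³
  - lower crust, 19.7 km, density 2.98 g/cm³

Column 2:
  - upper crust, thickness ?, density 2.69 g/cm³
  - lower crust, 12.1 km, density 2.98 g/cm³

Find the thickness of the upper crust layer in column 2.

21.8 km

Take the compensation level at the base of the deeper column (depth z_c below the surface of column 1) and equate Σ ρ_i t_i down to z_c; mantle fills any gap and the z_c terms cancel.
Column 1: 1.25×2.44 + 17.2×2.65 + 19.7×2.98 + (z_c − 38.15)×3.3
Column 2: 0.421×0 + x×2.69 + 12.1×2.98 + (z_c − 0.421 − 12.1 − x)×3.3
The z_c×3.3 term appears on both sides and cancels. Collect the known terms of each column as K = Σ(ρt)_known − 3.3 × (depth of known layers): K_1 = 107.336 − 3.3×38.15 = −18.559; K_2 = 36.058 − 3.3×(0.421 + 12.1) = −5.2613.
Balance: K_1 = K_2 − x×(3.3 − 2.69), so x = (K_2 − K_1)/(3.3 − 2.69) = 13.2977/0.61 = 21.8 km.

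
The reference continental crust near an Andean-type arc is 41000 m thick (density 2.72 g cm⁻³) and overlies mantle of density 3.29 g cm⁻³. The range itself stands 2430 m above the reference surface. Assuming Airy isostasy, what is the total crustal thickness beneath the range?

Root depth r = h ρ_c / (ρ_m − ρ_c) = 2430 m × 2.72 / 0.57 = 11600 m.
Total thickness = T + h + r = 41000 m + 2430 m + 11600 m = 55000 m.

55000 m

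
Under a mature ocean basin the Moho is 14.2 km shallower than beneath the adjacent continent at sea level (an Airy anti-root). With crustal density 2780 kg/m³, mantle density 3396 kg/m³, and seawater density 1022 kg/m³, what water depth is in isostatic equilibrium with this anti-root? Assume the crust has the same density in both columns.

4.98 km

Replacing a thickness d of crust by seawater at the top must be balanced by replacing crust with mantle at the base: d (ρ_c − ρ_w) = a (ρ_m − ρ_c).
d = a (ρ_m − ρ_c)/(ρ_c − ρ_w) = 14.2 km × 616/1758 = 4.98 km.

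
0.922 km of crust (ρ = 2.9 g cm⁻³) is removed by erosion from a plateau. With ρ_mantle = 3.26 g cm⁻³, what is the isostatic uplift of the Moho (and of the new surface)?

0.82 km

Unloading: uplift u = e ρ_c/ρ_m = 0.922 km × 2.9/3.26 = 0.82 km.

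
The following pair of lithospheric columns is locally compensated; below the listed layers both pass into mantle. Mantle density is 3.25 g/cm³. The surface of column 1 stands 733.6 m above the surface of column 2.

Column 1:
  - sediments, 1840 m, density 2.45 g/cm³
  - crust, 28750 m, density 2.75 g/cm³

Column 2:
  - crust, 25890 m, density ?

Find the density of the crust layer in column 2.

2.73 g/cm³

Take the compensation level at the base of the deeper column (depth z_c below the surface of column 1) and equate Σ ρ_i t_i down to z_c; mantle fills any gap and the z_c terms cancel.
Column 1: 1840×2.45 + 28750×2.75 + (z_c − 30590)×3.25
Column 2: 733.6×0 + 25890×ρ + (z_c − 733.6 − 25890)×3.25
The z_c×3.25 term appears on both sides and cancels. Collect the known terms of each column as K = Σ(ρt)_known − 3.25 × (depth of known layers): K_1 = 83570.5 − 3.25×30590 = −15847; K_2 = 0 − 3.25×(733.6 + 25890) = −86526.7.
Balance: K_1 = K_2 + 25890×ρ, so ρ = (K_1 − K_2)/25890 = 70679.7/25890 = 2.73 g/cm³.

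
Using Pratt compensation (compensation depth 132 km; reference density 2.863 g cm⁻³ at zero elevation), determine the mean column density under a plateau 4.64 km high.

Pratt balance: ρ_ref D = ρ (D + h).
ρ = ρ_ref D/(D + h) = 2.863 × 132 km/(132 km + 4.64 km) = 2.77 g cm⁻³.

2.77 g cm⁻³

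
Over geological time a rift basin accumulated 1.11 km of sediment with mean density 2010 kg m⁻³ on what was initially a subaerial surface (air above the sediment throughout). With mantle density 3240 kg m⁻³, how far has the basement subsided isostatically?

Subaerial load: s = t ρ_sed / ρ_m = 1.11 km × 2010/3240 = 0.689 km.

0.689 km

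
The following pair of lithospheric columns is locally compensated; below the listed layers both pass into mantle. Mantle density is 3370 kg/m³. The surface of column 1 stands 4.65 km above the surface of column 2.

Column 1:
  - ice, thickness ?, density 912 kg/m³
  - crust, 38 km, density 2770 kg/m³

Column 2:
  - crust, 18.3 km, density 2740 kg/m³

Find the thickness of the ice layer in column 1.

Take the compensation level at the base of the deeper column (depth z_c below the surface of column 1) and equate Σ ρ_i t_i down to z_c; mantle fills any gap and the z_c terms cancel.
Column 1: x×912 + 38×2770 + (z_c − 38 − x)×3370
Column 2: 4.65×0 + 18.3×2740 + (z_c − 4.65 − 18.3)×3370
The z_c×3370 term appears on both sides and cancels. Collect the known terms of each column as K = Σ(ρt)_known − 3370 × (depth of known layers): K_1 = 105260 − 3370×38 = −22800; K_2 = 50142 − 3370×(4.65 + 18.3) = −27199.5.
Balance: K_1 − x×(3370 − 912) = K_2, so x = (K_1 − K_2)/(3370 − 912) = 4399.5/2458 = 1.79 km.

1.79 km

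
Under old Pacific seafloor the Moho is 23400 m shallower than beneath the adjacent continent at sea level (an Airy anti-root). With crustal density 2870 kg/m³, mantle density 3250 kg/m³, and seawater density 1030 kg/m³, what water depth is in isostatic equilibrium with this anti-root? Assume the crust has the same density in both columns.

Replacing a thickness d of crust by seawater at the top must be balanced by replacing crust with mantle at the base: d (ρ_c − ρ_w) = a (ρ_m − ρ_c).
d = a (ρ_m − ρ_c)/(ρ_c − ρ_w) = 23400 m × 380/1840 = 4830 m.

4830 m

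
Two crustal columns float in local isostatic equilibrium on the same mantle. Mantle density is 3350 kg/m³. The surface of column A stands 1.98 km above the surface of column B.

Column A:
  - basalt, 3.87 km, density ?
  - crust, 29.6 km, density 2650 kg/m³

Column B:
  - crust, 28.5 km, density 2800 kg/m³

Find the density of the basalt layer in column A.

2940 kg/m³

Take the compensation level at the base of the deeper column (depth z_c below the surface of column A) and equate Σ ρ_i t_i down to z_c; mantle fills any gap and the z_c terms cancel.
Column A: 3.87×ρ + 29.6×2650 + (z_c − 33.47)×3350
Column B: 1.98×0 + 28.5×2800 + (z_c − 1.98 − 28.5)×3350
The z_c×3350 term appears on both sides and cancels. Collect the known terms of each column as K = Σ(ρt)_known − 3350 × (depth of known layers): K_A = 78440 − 3350×33.47 = −33684.5; K_B = 79800 − 3350×(1.98 + 28.5) = −22308.
Balance: K_A + 3.87×ρ = K_B, so ρ = (K_B − K_A)/3.87 = 11376.5/3.87 = 2940 kg/m³.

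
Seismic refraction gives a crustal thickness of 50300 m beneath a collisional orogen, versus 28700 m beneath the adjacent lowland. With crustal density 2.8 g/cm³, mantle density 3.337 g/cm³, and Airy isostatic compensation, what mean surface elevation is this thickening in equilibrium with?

3480 m

Excess crust Δ = 50300 m − 28700 m = 21600 m, split between elevation h and root r with h + r = Δ.
Airy balance ρ_c h = (ρ_m − ρ_c) r gives r = h ρ_c/(ρ_m − ρ_c), so h (1 + ρ_c/(ρ_m − ρ_c)) = Δ, i.e. h = Δ (ρ_m − ρ_c)/ρ_m.
h = 21600 m × 0.537/3.337 = 3480 m.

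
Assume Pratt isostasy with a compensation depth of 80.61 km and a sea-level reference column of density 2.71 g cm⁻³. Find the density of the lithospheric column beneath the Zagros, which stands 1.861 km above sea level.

Pratt balance: ρ_ref D = ρ (D + h).
ρ = ρ_ref D/(D + h) = 2.71 × 80.61 km/(80.61 km + 1.861 km) = 2.65 g cm⁻³.

2.65 g cm⁻³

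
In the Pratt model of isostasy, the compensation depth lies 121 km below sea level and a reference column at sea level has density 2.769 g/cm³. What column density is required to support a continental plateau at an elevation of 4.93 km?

2.66 g/cm³

Pratt balance: ρ_ref D = ρ (D + h).
ρ = ρ_ref D/(D + h) = 2.769 × 121 km/(121 km + 4.93 km) = 2.66 g/cm³.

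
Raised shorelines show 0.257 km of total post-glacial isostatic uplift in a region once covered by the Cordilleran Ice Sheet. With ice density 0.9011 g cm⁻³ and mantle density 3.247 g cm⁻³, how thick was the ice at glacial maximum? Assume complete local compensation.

u = t ρ_ice/ρ_m → t = u ρ_m/ρ_ice = 0.257 km × 3.247/0.9011 = 0.926 km.

0.926 km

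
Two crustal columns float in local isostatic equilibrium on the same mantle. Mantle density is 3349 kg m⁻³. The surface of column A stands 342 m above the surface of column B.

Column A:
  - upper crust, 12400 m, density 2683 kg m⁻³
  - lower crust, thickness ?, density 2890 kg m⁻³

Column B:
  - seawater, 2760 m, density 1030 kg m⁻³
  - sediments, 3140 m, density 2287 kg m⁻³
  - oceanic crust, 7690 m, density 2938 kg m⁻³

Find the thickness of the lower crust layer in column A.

Take the compensation level at the base of the deeper column (depth z_c below the surface of column A) and equate Σ ρ_i t_i down to z_c; mantle fills any gap and the z_c terms cancel.
Column A: 12400×2683 + x×2890 + (z_c − 12400 − x)×3349
Column B: 342×0 + 2760×1030 + 3140×2287 + 7690×2938 + (z_c − 342 − 13590)×3349
The z_c×3349 term appears on both sides and cancels. Collect the known terms of each column as K = Σ(ρt)_known − 3349 × (depth of known layers): K_A = 33269200 − 3349×12400 = −8258400; K_B = 32617200 − 3349×(342 + 13590) = −14041068.
Balance: K_A − x×(3349 − 2890) = K_B, so x = (K_A − K_B)/(3349 − 2890) = 5782670/459 = 12600 m.

12600 m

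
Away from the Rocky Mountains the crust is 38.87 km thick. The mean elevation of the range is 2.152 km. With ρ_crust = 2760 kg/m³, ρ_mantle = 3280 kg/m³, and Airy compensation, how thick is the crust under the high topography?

Root depth r = h ρ_c / (ρ_m − ρ_c) = 2.152 km × 2760 / 520 = 11.42 km.
Total thickness = T + h + r = 38.87 km + 2.152 km + 11.42 km = 52.4 km.

52.4 km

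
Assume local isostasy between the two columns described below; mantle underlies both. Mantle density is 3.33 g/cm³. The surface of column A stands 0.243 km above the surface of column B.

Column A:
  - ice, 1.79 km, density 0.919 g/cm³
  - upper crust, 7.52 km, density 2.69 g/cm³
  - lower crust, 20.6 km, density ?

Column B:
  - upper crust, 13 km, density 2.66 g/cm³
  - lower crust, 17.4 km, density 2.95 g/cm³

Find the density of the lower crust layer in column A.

Take the compensation level at the base of the deeper column (depth z_c below the surface of column A) and equate Σ ρ_i t_i down to z_c; mantle fills any gap and the z_c terms cancel.
Column A: 1.79×0.919 + 7.52×2.69 + 20.6×ρ + (z_c − 29.91)×3.33
Column B: 0.243×0 + 13×2.66 + 17.4×2.95 + (z_c − 0.243 − 30.4)×3.33
The z_c×3.33 term appears on both sides and cancels. Collect the known terms of each column as K = Σ(ρt)_known − 3.33 × (depth of known layers): K_A = 21.87381 − 3.33×29.91 = −77.72649; K_B = 85.91 − 3.33×(0.243 + 30.4) = −16.13119.
Balance: K_A + 20.6×ρ = K_B, so ρ = (K_B − K_A)/20.6 = 61.5953/20.6 = 2.99 g/cm³.

2.99 g/cm³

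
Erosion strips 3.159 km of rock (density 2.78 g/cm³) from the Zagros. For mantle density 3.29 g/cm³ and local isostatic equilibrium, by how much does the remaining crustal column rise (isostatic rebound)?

2.67 km

Unloading: uplift u = e ρ_c/ρ_m = 3.159 km × 2.78/3.29 = 2.67 km.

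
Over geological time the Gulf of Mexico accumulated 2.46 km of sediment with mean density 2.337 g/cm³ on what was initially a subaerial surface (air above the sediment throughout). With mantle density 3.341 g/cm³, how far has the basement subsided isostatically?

1.72 km

Subaerial load: s = t ρ_sed / ρ_m = 2.46 km × 2.337/3.341 = 1.72 km.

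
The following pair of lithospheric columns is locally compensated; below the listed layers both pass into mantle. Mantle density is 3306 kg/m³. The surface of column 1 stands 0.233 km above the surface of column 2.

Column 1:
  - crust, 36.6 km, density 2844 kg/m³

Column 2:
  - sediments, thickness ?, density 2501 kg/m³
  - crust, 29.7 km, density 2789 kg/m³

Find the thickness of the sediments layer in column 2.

Take the compensation level at the base of the deeper column (depth z_c below the surface of column 1) and equate Σ ρ_i t_i down to z_c; mantle fills any gap and the z_c terms cancel.
Column 1: 36.6×2844 + (z_c − 36.6)×3306
Column 2: 0.233×0 + x×2501 + 29.7×2789 + (z_c − 0.233 − 29.7 − x)×3306
The z_c×3306 term appears on both sides and cancels. Collect the known terms of each column as K = Σ(ρt)_known − 3306 × (depth of known layers): K_1 = 104090.4 − 3306×36.6 = −16909.2; K_2 = 82833.3 − 3306×(0.233 + 29.7) = −16125.198.
Balance: K_1 = K_2 − x×(3306 − 2501), so x = (K_2 − K_1)/(3306 − 2501) = 784.002/805 = 0.974 km.

0.974 km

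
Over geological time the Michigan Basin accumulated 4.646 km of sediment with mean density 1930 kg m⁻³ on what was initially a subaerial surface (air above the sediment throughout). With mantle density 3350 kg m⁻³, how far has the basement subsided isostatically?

Subaerial load: s = t ρ_sed / ρ_m = 4.646 km × 1930/3350 = 2.68 km.

2.68 km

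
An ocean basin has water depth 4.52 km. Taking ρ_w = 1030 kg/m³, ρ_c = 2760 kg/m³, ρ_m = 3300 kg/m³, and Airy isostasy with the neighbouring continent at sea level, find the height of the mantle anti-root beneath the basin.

14.5 km

Balancing pressure at the compensation depth: replacing crust with seawater at the top is compensated by replacing crust with mantle at the base: d (ρ_c − ρ_w) = a (ρ_m − ρ_c).
a = d (ρ_c − ρ_w)/(ρ_m − ρ_c) = 4.52 km × 1730/540 = 14.5 km.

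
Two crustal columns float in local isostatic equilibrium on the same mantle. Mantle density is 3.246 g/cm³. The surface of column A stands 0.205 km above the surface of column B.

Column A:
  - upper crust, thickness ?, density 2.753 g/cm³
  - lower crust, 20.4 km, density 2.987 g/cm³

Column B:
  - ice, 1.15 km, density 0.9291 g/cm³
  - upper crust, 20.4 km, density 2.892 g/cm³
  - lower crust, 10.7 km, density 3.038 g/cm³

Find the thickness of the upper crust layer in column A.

Take the compensation level at the base of the deeper column (depth z_c below the surface of column A) and equate Σ ρ_i t_i down to z_c; mantle fills any gap and the z_c terms cancel.
Column A: x×2.753 + 20.4×2.987 + (z_c − 20.4 − x)×3.246
Column B: 0.205×0 + 1.15×0.9291 + 20.4×2.892 + 10.7×3.038 + (z_c − 0.205 − 32.25)×3.246
The z_c×3.246 term appears on both sides and cancels. Collect the known terms of each column as K = Σ(ρt)_known − 3.246 × (depth of known layers): K_A = 60.9348 − 3.246×20.4 = −5.2836; K_B = 92.571865 − 3.246×(0.205 + 32.25) = −12.777065.
Balance: K_A − x×(3.246 − 2.753) = K_B, so x = (K_A − K_B)/(3.246 − 2.753) = 7.49346/0.493 = 15.2 km.

15.2 km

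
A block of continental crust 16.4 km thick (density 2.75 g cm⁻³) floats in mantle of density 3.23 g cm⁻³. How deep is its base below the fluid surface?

Draft d = t ρ_obj/ρ_fluid = 16.4 km × 2.75/3.23 = 14 km.

14 km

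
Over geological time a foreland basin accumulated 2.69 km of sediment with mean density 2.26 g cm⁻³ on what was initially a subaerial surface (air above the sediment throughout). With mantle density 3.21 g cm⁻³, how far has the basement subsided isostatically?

Subaerial load: s = t ρ_sed / ρ_m = 2.69 km × 2.26/3.21 = 1.89 km.

1.89 km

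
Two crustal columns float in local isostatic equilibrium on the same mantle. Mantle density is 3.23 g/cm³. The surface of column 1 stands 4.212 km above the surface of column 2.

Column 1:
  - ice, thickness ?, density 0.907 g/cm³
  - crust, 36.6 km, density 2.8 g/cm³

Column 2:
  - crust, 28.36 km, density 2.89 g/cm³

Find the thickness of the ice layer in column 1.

3.23 km

Take the compensation level at the base of the deeper column (depth z_c below the surface of column 1) and equate Σ ρ_i t_i down to z_c; mantle fills any gap and the z_c terms cancel.
Column 1: x×0.907 + 36.6×2.8 + (z_c − 36.6 − x)×3.23
Column 2: 4.212×0 + 28.36×2.89 + (z_c − 4.212 − 28.36)×3.23
The z_c×3.23 term appears on both sides and cancels. Collect the known terms of each column as K = Σ(ρt)_known − 3.23 × (depth of known layers): K_1 = 102.48 − 3.23×36.6 = −15.738; K_2 = 81.9604 − 3.23×(4.212 + 28.36) = −23.24716.
Balance: K_1 − x×(3.23 − 0.907) = K_2, so x = (K_1 − K_2)/(3.23 − 0.907) = 7.50916/2.323 = 3.23 km.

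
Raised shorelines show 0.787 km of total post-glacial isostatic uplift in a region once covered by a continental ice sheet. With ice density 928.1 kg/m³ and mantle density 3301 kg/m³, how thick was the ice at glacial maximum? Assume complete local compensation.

u = t ρ_ice/ρ_m → t = u ρ_m/ρ_ice = 0.787 km × 3301/928.1 = 2.8 km.

2.8 km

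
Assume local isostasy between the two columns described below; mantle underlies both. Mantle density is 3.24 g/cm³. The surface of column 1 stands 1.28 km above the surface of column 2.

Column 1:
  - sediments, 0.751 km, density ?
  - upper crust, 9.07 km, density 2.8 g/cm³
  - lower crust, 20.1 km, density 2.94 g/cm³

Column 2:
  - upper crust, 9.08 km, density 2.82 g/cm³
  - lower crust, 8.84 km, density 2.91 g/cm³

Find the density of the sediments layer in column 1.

Take the compensation level at the base of the deeper column (depth z_c below the surface of column 1) and equate Σ ρ_i t_i down to z_c; mantle fills any gap and the z_c terms cancel.
Column 1: 0.751×ρ + 9.07×2.8 + 20.1×2.94 + (z_c − 29.921)×3.24
Column 2: 1.28×0 + 9.08×2.82 + 8.84×2.91 + (z_c − 1.28 − 17.92)×3.24
The z_c×3.24 term appears on both sides and cancels. Collect the known terms of each column as K = Σ(ρt)_known − 3.24 × (depth of known layers): K_1 = 84.49 − 3.24×29.921 = −12.45404; K_2 = 51.33 − 3.24×(1.28 + 17.92) = −10.878.
Balance: K_1 + 0.751×ρ = K_2, so ρ = (K_2 − K_1)/0.751 = 1.57604/0.751 = 2.1 g/cm³.

2.1 g/cm³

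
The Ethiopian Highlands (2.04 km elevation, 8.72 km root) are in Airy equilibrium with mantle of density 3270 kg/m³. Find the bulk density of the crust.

ρ_c h = (ρ_m − ρ_c) r → ρ_c (h + r) = ρ_m r → ρ_c = ρ_m r / (h + r).
ρ_c = 3270 × 8.72 km / (2.04 km + 8.72 km) = 2650 kg/m³.

2650 kg/m³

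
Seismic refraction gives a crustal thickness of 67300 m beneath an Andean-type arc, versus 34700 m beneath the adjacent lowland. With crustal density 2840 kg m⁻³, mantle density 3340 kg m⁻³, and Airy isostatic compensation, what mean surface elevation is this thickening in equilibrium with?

Excess crust Δ = 67300 m − 34700 m = 32600 m, split between elevation h and root r with h + r = Δ.
Airy balance ρ_c h = (ρ_m − ρ_c) r gives r = h ρ_c/(ρ_m − ρ_c), so h (1 + ρ_c/(ρ_m − ρ_c)) = Δ, i.e. h = Δ (ρ_m − ρ_c)/ρ_m.
h = 32600 m × 500/3340 = 4880 m.

4880 m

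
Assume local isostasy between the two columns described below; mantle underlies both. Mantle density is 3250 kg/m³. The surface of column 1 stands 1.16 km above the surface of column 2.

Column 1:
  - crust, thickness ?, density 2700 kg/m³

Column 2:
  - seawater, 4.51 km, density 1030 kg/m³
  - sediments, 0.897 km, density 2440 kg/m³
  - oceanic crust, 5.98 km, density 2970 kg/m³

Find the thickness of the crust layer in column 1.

Take the compensation level at the base of the deeper column (depth z_c below the surface of column 1) and equate Σ ρ_i t_i down to z_c; mantle fills any gap and the z_c terms cancel.
Column 1: x×2700 + (z_c − 0 − x)×3250
Column 2: 1.16×0 + 4.51×1030 + 0.897×2440 + 5.98×2970 + (z_c − 1.16 − 11.387)×3250
The z_c×3250 term appears on both sides and cancels. Collect the known terms of each column as K = Σ(ρt)_known − 3250 × (depth of known layers): K_1 = 0 − 3250×0 = 0; K_2 = 24594.58 − 3250×(1.16 + 11.387) = −16183.17.
Balance: K_1 − x×(3250 − 2700) = K_2, so x = (K_1 − K_2)/(3250 − 2700) = 16183.2/550 = 29.4 km.

29.4 km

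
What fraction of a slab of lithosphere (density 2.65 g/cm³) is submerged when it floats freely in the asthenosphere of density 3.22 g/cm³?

0.823

Submerged fraction = ρ_obj/ρ_fluid = 2.65/3.22 = 0.823.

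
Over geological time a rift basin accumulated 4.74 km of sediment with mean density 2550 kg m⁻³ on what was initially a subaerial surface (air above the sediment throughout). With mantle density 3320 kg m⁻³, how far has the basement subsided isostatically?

Subaerial load: s = t ρ_sed / ρ_m = 4.74 km × 2550/3320 = 3.64 km.

3.64 km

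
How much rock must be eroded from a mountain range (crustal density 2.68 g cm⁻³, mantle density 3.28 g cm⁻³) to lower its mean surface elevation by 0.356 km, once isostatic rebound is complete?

Net drop Δ = e − u = e − e ρ_c/ρ_m = e (ρ_m − ρ_c)/ρ_m.
e = Δ ρ_m/(ρ_m − ρ_c) = 0.356 km × 3.28/0.6 = 1.95 km.

1.95 km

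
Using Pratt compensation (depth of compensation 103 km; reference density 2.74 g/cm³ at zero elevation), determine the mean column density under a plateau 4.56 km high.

Pratt balance: ρ_ref D = ρ (D + h).
ρ = ρ_ref D/(D + h) = 2.74 × 103 km/(103 km + 4.56 km) = 2.62 g/cm³.

2.62 g/cm³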